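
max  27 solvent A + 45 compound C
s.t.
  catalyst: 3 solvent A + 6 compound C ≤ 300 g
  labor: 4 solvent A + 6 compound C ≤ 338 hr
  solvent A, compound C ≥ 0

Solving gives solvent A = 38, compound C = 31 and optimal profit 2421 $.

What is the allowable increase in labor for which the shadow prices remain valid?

Binding constraints: catalyst, labor. The basis is B = [[3,6],[4,6]] with det -6.
Per unit increase in labor, x* moves by d = (1, -0.5).
The basis stays optimal until compound C reaches 0; allowable increase = 62 hr.

62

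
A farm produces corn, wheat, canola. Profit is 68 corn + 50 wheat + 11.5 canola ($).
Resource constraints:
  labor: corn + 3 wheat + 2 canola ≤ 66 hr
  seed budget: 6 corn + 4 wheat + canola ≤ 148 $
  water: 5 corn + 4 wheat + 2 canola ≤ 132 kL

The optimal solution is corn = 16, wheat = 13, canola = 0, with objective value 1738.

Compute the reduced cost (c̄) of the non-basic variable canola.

Binding: seed budget and water. Non-binding: labor (11 unused).
By complementary slackness, y = 0 for the non-binding constraint.
Dual feasibility on the basic columns requires 6·y_seed budget + 5·y_water = 68, 4·y_seed budget + 4·y_water = 50.
Solving: y_seed budget = 5.5, y_water = 7.
Reduced cost of canola: c₃ − yᵀa₃ = 11.5 − (5.5·1 + 7·2) = 11.5 − 19.5 = -8.

-8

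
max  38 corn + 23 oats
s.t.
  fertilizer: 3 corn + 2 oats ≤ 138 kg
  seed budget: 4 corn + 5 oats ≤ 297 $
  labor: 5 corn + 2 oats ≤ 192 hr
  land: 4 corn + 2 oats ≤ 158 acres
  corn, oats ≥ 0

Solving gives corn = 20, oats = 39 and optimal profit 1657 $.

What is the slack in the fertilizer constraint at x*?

0

fertilizer used = 3·20 + 2·39 = 138; slack = 138 − 138 = 0.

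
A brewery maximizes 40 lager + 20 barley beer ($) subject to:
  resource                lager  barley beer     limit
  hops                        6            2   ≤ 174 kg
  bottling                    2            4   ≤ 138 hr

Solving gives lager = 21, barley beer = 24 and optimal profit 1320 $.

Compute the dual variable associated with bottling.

2

Check each constraint at x*: hops 174/174 (tight); bottling 138/138 (tight).
The binding rows give the dual system: 6·y_hops + 2·y_bottling = 40 and 2·y_hops + 4·y_bottling = 20.
This yields shadow prices y_hops = 6, y_bottling = 2.
Shadow price of bottling = 2.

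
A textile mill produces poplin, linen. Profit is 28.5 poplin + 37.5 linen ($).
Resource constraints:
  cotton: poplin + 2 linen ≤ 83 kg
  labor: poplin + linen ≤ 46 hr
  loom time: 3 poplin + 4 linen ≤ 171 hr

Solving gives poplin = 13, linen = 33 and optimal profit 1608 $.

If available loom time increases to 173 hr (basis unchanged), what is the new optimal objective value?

1626

At the optimum: cotton uses 79 of 83 (slack = 4); labor uses 46 of 46 (binding); loom time uses 171 of 171 (binding).
Slack constraints have shadow price 0 (complementary slackness).
From A_Bᵀ y = c: 1·y_labor + 3·y_loom time = 28.5; 1·y_labor + 4·y_loom time = 37.5.
This yields shadow prices y_labor = 1.5, y_loom time = 9.
Δz = y_loom time·Δb = 9 × (2) = 18, so new z* = 1608 + 18 = 1626.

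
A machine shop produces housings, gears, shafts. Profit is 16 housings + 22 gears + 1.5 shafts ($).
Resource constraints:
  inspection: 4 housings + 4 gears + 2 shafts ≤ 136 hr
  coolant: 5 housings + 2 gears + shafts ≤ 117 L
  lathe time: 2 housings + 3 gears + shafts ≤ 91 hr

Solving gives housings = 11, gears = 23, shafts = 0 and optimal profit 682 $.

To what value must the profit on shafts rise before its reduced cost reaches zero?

8

At the optimum: inspection uses 136 of 136 (binding); coolant uses 101 of 117 (slack = 16); lathe time uses 91 of 91 (binding).
Slack constraints have shadow price 0 (complementary slackness).
The binding rows give the dual system: 4·y_inspection + 2·y_lathe time = 16 and 4·y_inspection + 3·y_lathe time = 22.
This yields shadow prices y_inspection = 1, y_lathe time = 6.
shafts enters the basis when its profit ≥ yᵀa₃ = 1·2 + 6·1 = 8.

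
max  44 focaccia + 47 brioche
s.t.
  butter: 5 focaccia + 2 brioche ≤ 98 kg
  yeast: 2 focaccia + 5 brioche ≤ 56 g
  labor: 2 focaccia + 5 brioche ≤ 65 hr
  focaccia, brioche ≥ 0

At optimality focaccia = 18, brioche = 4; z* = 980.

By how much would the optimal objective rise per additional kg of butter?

6

Check each constraint at x*: butter 98/98 (tight); yeast 56/56 (tight); labor 56/65 (slack 9).
Slack constraints have shadow price 0 (complementary slackness).
From A_Bᵀ y = c: 5·y_butter + 2·y_yeast = 44; 2·y_butter + 5·y_yeast = 47.
Solving: y_butter = 6, y_yeast = 7.
Shadow price of butter = 6.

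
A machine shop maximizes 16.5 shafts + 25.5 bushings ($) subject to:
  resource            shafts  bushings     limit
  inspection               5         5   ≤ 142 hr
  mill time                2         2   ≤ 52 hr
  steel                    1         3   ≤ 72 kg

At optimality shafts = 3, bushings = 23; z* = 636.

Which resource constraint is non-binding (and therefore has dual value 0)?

inspection: 130/142 (slack 12)
mill time: 52/52 (binding)
steel: 72/72 (binding)
By complementary slackness, a constraint with positive slack has shadow price 0 → inspection.

inspection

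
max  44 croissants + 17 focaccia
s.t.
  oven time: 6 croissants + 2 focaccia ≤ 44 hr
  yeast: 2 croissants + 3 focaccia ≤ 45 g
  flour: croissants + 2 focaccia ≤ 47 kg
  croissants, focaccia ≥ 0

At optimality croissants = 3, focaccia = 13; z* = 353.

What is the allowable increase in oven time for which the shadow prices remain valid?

91

Binding constraints: oven time, yeast. The basis is B = [[6,2],[2,3]] with det 14.
Per unit increase in oven time, x* moves by d = (0.2143, -0.1429).
The basis stays optimal until focaccia reaches 0; allowable increase = 91 hr.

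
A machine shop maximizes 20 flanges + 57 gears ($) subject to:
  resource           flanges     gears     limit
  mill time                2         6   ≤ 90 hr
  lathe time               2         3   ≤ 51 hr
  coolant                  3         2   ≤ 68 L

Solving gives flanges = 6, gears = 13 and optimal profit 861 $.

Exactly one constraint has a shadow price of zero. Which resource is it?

coolant

mill time: 90/90 (binding)
lathe time: 51/51 (binding)
coolant: 44/68 (slack 24)
By complementary slackness, a constraint with positive slack has shadow price 0 → coolant.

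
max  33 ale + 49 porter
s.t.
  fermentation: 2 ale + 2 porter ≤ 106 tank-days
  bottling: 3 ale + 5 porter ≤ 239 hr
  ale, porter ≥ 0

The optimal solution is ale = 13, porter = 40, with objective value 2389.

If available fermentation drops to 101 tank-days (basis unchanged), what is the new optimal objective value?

2366.5

At the optimum: fermentation uses 106 of 106 (binding); bottling uses 239 of 239 (binding).
The binding rows give the dual system: 2·y_fermentation + 3·y_bottling = 33 and 2·y_fermentation + 5·y_bottling = 49.
Solving: y_fermentation = 4.5, y_bottling = 8.
Δz = y_fermentation·Δb = 4.5 × (-5) = -22.5, so new z* = 2389 − 22.5 = 2366.5.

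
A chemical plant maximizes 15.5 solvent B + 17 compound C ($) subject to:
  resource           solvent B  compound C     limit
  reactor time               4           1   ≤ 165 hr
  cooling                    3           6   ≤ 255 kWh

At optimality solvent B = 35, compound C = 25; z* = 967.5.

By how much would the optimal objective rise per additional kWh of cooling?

2.5

Both reactor time and cooling are binding at x*.
Dual feasibility on the basic columns requires 4·y_reactor time + 3·y_cooling = 15.5, 1·y_reactor time + 6·y_cooling = 17.
→ y_reactor time = 2 and y_cooling = 2.5.
Shadow price of cooling = 2.5.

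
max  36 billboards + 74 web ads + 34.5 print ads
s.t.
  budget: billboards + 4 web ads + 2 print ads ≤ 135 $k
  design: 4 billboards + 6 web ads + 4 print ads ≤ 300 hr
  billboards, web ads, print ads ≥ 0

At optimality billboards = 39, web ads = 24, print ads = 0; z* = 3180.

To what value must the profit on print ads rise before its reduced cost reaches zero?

44

Check each constraint at x*: budget 135/135 (tight); design 300/300 (tight).
Dual feasibility on the basic columns requires 1·y_budget + 4·y_design = 36, 4·y_budget + 6·y_design = 74.
This yields shadow prices y_budget = 8, y_design = 7.
print ads enters the basis when its profit ≥ yᵀa₃ = 8·2 + 7·4 = 44.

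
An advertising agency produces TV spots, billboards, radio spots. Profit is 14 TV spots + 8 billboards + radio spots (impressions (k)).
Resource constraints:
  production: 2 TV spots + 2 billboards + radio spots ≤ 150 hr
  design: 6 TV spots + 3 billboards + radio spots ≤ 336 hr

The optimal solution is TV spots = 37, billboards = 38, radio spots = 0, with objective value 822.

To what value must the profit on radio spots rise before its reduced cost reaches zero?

Both production and design are binding at x*.
From A_Bᵀ y = c: 2·y_production + 6·y_design = 14; 2·y_production + 3·y_design = 8.
Solving: y_production = 1, y_design = 2.
radio spots enters the basis when its profit ≥ yᵀa₃ = 1·1 + 2·1 = 3.

3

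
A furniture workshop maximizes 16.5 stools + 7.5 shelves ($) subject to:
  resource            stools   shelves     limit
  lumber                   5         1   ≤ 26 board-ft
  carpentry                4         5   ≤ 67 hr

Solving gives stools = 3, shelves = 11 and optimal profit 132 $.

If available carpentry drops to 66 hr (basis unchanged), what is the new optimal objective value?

131

Both lumber and carpentry are binding at x*.
Dual feasibility on the basic columns requires 5·y_lumber + 4·y_carpentry = 16.5, 1·y_lumber + 5·y_carpentry = 7.5.
Solving: y_lumber = 2.5, y_carpentry = 1.
Δz = y_carpentry·Δb = 1 × (-1) = -1, so new z* = 132 − 1 = 131.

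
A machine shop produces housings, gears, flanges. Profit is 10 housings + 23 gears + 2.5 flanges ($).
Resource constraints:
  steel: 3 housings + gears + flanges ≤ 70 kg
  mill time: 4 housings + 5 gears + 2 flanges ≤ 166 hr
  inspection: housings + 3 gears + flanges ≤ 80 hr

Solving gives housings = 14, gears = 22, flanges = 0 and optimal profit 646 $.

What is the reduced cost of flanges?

-5.5

Check each constraint at x*: steel 64/70 (slack 6); mill time 166/166 (tight); inspection 80/80 (tight).
Since steel is not tight, its dual is 0.
Dual feasibility on the basic columns requires 4·y_mill time + 1·y_inspection = 10, 5·y_mill time + 3·y_inspection = 23.
This yields shadow prices y_mill time = 1, y_inspection = 6.
Reduced cost of flanges: c₃ − yᵀa₃ = 2.5 − (1·2 + 6·1) = 2.5 − 8 = -5.5.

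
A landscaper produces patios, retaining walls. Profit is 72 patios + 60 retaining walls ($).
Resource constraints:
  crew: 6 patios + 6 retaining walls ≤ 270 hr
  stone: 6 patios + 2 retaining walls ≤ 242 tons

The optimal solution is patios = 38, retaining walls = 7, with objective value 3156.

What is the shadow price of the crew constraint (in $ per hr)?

9

Check each constraint at x*: crew 270/270 (tight); stone 242/242 (tight).
Dual feasibility on the basic columns requires 6·y_crew + 6·y_stone = 72, 6·y_crew + 2·y_stone = 60.
→ y_crew = 9 and y_stone = 3.
Shadow price of crew = 9.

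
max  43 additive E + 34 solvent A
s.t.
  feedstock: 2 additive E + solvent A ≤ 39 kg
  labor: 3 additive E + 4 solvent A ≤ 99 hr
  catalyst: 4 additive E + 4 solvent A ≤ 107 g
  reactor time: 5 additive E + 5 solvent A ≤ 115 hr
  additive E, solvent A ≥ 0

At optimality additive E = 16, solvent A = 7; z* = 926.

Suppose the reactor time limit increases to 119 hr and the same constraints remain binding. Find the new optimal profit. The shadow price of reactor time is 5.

946

Δb = 4, so new z* = 926 + (5)·(4) = 926 + 20 = 946.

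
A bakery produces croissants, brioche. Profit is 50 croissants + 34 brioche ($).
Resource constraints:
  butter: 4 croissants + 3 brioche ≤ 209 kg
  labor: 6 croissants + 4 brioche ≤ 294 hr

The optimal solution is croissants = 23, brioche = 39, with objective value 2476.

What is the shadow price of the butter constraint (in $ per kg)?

2

Both butter and labor are binding at x*.
The binding rows give the dual system: 4·y_butter + 6·y_labor = 50 and 3·y_butter + 4·y_labor = 34.
→ y_butter = 2 and y_labor = 7.
Shadow price of butter = 2.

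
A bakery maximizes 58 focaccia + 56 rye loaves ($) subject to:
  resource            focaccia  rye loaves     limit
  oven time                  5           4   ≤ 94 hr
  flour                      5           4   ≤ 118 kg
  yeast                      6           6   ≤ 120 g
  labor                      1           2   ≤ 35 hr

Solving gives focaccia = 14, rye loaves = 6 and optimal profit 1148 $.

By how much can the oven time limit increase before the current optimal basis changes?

6

Binding constraints: oven time, yeast. The basis is B = [[5,4],[6,6]] with det 6.
Per unit increase in oven time, x* moves by d = (1, -1).
The basis stays optimal until rye loaves reaches 0; allowable increase = 6 hr.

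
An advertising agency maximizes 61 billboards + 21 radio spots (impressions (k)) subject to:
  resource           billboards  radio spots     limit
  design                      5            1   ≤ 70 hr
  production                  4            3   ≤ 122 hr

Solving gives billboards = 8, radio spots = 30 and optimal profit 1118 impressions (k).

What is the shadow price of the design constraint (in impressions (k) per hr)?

9

Check each constraint at x*: design 70/70 (tight); production 122/122 (tight).
Dual feasibility on the basic columns requires 5·y_design + 4·y_production = 61, 1·y_design + 3·y_production = 21.
→ y_design = 9 and y_production = 4.
Shadow price of design = 9.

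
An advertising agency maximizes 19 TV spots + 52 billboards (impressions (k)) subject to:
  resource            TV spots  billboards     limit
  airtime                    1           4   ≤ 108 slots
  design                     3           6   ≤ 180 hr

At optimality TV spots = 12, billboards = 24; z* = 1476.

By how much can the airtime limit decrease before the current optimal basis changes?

48

Binding constraints: airtime, design. The basis is B = [[1,4],[3,6]] with det -6.
Per unit decrease in airtime, x* moves by d = (1, -0.5).
The basis stays optimal until billboards reaches 0; allowable decrease = 48 slots.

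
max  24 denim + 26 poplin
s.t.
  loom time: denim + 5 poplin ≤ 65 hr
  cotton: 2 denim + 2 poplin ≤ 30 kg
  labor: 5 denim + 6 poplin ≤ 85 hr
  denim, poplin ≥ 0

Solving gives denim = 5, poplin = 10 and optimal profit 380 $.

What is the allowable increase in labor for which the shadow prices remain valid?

2.5

Binding constraints: cotton, labor. The basis is B = [[2,2],[5,6]] with det 2.
Per unit increase in labor, x* moves by d = (-1, 1).
The basis stays optimal until loom time becomes binding; allowable increase = 2.5 hr.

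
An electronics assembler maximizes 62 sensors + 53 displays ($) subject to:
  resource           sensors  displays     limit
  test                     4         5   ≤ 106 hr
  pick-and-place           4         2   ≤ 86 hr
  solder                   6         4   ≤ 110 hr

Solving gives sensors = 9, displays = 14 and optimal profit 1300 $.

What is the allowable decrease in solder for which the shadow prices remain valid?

Binding constraints: test, solder. The basis is B = [[4,5],[6,4]] with det -14.
Per unit decrease in solder, x* moves by d = (-0.3571, 0.2857).
The basis stays optimal until sensors reaches 0; allowable decrease = 25.2 hr.

25.2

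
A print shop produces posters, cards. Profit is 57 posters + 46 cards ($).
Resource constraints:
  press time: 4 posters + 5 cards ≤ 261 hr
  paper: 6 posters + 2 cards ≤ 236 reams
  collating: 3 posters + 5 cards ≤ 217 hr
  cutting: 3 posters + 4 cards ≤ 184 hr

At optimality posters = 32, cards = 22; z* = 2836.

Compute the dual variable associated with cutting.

9

Check each constraint at x*: press time 238/261 (slack 23); paper 236/236 (tight); collating 206/217 (slack 11); cutting 184/184 (tight).
By complementary slackness, y = 0 for the non-binding constraints.
From A_Bᵀ y = c: 6·y_paper + 3·y_cutting = 57; 2·y_paper + 4·y_cutting = 46.
Solving: y_paper = 5, y_cutting = 9.
Shadow price of cutting = 9.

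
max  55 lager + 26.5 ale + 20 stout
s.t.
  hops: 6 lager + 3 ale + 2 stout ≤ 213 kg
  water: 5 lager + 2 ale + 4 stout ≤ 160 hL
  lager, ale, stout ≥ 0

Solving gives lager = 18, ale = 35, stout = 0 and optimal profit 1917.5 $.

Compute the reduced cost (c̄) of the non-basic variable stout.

-3

Check each constraint at x*: hops 213/213 (tight); water 160/160 (tight).
Dual feasibility on the basic columns requires 6·y_hops + 5·y_water = 55, 3·y_hops + 2·y_water = 26.5.
→ y_hops = 7.5 and y_water = 2.
Reduced cost of stout: c₃ − yᵀa₃ = 20 − (7.5·2 + 2·4) = 20 − 23 = -3.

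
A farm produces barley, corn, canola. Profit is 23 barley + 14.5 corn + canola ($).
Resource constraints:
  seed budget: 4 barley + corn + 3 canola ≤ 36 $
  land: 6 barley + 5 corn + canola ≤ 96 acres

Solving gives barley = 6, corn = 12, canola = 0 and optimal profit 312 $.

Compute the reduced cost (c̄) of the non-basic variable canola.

Both seed budget and land are binding at x*.
From A_Bᵀ y = c: 4·y_seed budget + 6·y_land = 23; 1·y_seed budget + 5·y_land = 14.5.
This yields shadow prices y_seed budget = 2, y_land = 2.5.
Reduced cost of canola: c₃ − yᵀa₃ = 1 − (2·3 + 2.5·1) = 1 − 8.5 = -7.5.

-7.5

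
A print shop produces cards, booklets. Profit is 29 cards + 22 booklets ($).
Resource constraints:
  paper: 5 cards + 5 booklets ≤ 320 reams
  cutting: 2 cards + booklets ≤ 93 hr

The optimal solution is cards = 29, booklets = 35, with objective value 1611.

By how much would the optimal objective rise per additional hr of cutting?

Both paper and cutting are binding at x*.
The binding rows give the dual system: 5·y_paper + 2·y_cutting = 29 and 5·y_paper + 1·y_cutting = 22.
Solving: y_paper = 3, y_cutting = 7.
Shadow price of cutting = 7.

7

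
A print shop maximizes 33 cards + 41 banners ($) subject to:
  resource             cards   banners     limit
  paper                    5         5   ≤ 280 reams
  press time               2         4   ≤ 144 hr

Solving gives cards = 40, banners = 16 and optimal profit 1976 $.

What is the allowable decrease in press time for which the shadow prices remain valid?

Binding constraints: paper, press time. The basis is B = [[5,5],[2,4]] with det 10.
Per unit decrease in press time, x* moves by d = (0.5, -0.5).
The basis stays optimal until banners reaches 0; allowable decrease = 32 hr.

32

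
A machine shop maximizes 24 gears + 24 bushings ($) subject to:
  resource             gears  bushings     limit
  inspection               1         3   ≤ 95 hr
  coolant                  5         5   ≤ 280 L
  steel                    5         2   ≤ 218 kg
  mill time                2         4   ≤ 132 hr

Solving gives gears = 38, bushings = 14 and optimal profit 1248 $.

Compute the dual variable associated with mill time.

4.5

At the optimum: inspection uses 80 of 95 (slack = 15); coolant uses 260 of 280 (slack = 20); steel uses 218 of 218 (binding); mill time uses 132 of 132 (binding).
Slack constraints have shadow price 0 (complementary slackness).
The binding rows give the dual system: 5·y_steel + 2·y_mill time = 24 and 2·y_steel + 4·y_mill time = 24.
Solving: y_steel = 3, y_mill time = 4.5.
Shadow price of mill time = 4.5.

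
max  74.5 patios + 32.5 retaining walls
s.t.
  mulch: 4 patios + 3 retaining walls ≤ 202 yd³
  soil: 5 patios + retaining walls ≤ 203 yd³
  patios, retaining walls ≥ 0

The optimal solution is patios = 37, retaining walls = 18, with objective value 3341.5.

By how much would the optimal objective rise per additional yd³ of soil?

Both mulch and soil are binding at x*.
From A_Bᵀ y = c: 4·y_mulch + 5·y_soil = 74.5; 3·y_mulch + 1·y_soil = 32.5.
→ y_mulch = 8 and y_soil = 8.5.
Shadow price of soil = 8.5.

8.5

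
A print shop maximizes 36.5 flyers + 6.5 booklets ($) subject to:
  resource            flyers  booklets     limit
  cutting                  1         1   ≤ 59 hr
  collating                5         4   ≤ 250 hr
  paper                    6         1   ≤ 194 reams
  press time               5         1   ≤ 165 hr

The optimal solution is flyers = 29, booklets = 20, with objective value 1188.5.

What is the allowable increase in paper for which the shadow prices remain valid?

Binding constraints: paper, press time. The basis is B = [[6,1],[5,1]] with det 1.
Per unit increase in paper, x* moves by d = (1, -5).
The basis stays optimal until booklets reaches 0; allowable increase = 4 reams.

4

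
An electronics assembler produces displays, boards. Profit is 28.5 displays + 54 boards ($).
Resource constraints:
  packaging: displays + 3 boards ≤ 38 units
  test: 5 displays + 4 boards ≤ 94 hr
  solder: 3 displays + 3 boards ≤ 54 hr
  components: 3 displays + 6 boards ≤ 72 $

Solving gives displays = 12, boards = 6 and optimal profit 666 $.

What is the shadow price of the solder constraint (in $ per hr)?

1

Check each constraint at x*: packaging 30/38 (slack 8); test 84/94 (slack 10); solder 54/54 (tight); components 72/72 (tight).
Slack constraints have shadow price 0 (complementary slackness).
The binding rows give the dual system: 3·y_solder + 3·y_components = 28.5 and 3·y_solder + 6·y_components = 54.
Solving: y_solder = 1, y_components = 8.5.
Shadow price of solder = 1.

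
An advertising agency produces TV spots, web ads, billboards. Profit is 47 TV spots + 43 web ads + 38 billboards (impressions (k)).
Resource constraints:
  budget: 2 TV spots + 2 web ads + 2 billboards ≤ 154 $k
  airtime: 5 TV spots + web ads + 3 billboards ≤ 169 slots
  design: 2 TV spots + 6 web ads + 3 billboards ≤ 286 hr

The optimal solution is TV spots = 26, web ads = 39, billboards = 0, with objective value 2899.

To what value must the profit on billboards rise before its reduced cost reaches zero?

Check each constraint at x*: budget 130/154 (slack 24); airtime 169/169 (tight); design 286/286 (tight).
By complementary slackness, y = 0 for the non-binding constraint.
From A_Bᵀ y = c: 5·y_airtime + 2·y_design = 47; 1·y_airtime + 6·y_design = 43.
Solving: y_airtime = 7, y_design = 6.
billboards enters the basis when its profit ≥ yᵀa₃ = 7·3 + 6·3 = 39.

39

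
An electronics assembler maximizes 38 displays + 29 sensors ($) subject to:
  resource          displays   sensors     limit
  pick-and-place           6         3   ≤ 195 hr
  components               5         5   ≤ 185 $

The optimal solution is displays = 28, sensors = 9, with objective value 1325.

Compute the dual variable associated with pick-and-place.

3

Both pick-and-place and components are binding at x*.
Dual feasibility on the basic columns requires 6·y_pick-and-place + 5·y_components = 38, 3·y_pick-and-place + 5·y_components = 29.
This yields shadow prices y_pick-and-place = 3, y_components = 4.
Shadow price of pick-and-place = 3.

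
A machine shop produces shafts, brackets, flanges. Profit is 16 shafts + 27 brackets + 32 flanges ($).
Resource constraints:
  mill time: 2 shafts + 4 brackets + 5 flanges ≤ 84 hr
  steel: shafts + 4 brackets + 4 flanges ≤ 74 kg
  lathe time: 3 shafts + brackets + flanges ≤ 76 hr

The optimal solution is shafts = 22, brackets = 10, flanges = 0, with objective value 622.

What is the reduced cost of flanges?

-1.5

At the optimum: mill time uses 84 of 84 (binding); steel uses 62 of 74 (slack = 12); lathe time uses 76 of 76 (binding).
By complementary slackness, y = 0 for the non-binding constraint.
Dual feasibility on the basic columns requires 2·y_mill time + 3·y_lathe time = 16, 4·y_mill time + 1·y_lathe time = 27.
This yields shadow prices y_mill time = 6.5, y_lathe time = 1.
Reduced cost of flanges: c₃ − yᵀa₃ = 32 − (6.5·5 + 1·1) = 32 − 33.5 = -1.5.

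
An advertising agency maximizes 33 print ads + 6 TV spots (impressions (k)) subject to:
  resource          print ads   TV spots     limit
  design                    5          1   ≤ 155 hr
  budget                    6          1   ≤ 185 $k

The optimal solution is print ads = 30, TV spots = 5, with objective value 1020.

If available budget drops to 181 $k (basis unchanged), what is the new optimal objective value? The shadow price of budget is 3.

1008

Δb = -4, so new z* = 1020 + (3)·(-4) = 1020 − 12 = 1008.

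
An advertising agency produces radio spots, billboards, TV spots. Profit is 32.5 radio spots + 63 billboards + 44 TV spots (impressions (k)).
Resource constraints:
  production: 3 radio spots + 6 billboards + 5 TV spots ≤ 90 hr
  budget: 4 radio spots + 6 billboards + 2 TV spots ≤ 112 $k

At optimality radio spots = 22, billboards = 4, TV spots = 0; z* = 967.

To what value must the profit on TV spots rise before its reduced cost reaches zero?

Both production and budget are binding at x*.
From A_Bᵀ y = c: 3·y_production + 4·y_budget = 32.5; 6·y_production + 6·y_budget = 63.
→ y_production = 9.5 and y_budget = 1.
TV spots enters the basis when its profit ≥ yᵀa₃ = 9.5·5 + 1·2 = 49.5.

49.5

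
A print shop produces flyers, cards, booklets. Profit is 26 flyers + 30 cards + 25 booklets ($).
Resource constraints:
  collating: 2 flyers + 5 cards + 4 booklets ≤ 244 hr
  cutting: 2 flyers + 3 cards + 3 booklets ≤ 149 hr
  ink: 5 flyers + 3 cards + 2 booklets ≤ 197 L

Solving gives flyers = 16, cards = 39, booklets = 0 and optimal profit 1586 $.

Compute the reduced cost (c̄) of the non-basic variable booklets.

Binding: cutting and ink. Non-binding: collating (17 unused).
Since collating is not tight, its dual is 0.
The binding rows give the dual system: 2·y_cutting + 5·y_ink = 26 and 3·y_cutting + 3·y_ink = 30.
Solving: y_cutting = 8, y_ink = 2.
Reduced cost of booklets: c₃ − yᵀa₃ = 25 − (8·3 + 2·2) = 25 − 28 = -3.

-3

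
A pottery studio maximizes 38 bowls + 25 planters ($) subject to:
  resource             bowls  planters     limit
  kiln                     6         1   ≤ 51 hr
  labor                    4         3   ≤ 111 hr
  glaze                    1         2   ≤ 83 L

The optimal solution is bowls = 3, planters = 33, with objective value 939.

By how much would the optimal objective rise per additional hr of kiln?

Binding: kiln and labor. Non-binding: glaze (14 unused).
Since glaze is not tight, its dual is 0.
The binding rows give the dual system: 6·y_kiln + 4·y_labor = 38 and 1·y_kiln + 3·y_labor = 25.
Solving: y_kiln = 1, y_labor = 8.
Shadow price of kiln = 1.

1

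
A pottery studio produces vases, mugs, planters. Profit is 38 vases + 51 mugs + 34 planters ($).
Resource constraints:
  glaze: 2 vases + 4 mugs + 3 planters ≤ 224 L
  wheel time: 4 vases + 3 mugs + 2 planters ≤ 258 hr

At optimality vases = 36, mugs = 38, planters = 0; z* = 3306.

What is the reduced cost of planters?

Both glaze and wheel time are binding at x*.
From A_Bᵀ y = c: 2·y_glaze + 4·y_wheel time = 38; 4·y_glaze + 3·y_wheel time = 51.
This yields shadow prices y_glaze = 9, y_wheel time = 5.
Reduced cost of planters: c₃ − yᵀa₃ = 34 − (9·3 + 5·2) = 34 − 37 = -3.

-3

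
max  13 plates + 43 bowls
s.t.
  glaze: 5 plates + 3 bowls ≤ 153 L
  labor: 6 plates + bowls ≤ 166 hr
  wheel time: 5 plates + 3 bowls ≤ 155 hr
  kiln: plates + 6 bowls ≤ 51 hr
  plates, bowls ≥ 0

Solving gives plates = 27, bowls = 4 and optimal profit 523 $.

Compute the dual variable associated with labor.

1

At the optimum: glaze uses 147 of 153 (slack = 6); labor uses 166 of 166 (binding); wheel time uses 147 of 155 (slack = 8); kiln uses 51 of 51 (binding).
By complementary slackness, y = 0 for the non-binding constraints.
Dual feasibility on the basic columns requires 6·y_labor + 1·y_kiln = 13, 1·y_labor + 6·y_kiln = 43.
This yields shadow prices y_labor = 1, y_kiln = 7.
Shadow price of labor = 1.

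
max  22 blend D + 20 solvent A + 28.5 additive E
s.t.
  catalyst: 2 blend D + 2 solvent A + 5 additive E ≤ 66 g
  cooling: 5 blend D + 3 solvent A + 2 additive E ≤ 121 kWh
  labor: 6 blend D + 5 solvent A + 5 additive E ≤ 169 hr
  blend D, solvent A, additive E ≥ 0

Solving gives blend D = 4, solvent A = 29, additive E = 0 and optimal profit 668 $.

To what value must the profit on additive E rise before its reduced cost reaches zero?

35

At the optimum: catalyst uses 66 of 66 (binding); cooling uses 107 of 121 (slack = 14); labor uses 169 of 169 (binding).
Since cooling is not tight, its dual is 0.
The binding rows give the dual system: 2·y_catalyst + 6·y_labor = 22 and 2·y_catalyst + 5·y_labor = 20.
→ y_catalyst = 5 and y_labor = 2.
additive E enters the basis when its profit ≥ yᵀa₃ = 5·5 + 2·5 = 35.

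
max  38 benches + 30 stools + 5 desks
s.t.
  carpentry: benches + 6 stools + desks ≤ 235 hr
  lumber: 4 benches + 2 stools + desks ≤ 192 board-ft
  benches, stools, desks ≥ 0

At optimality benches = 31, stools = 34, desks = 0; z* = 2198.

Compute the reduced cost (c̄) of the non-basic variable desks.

Check each constraint at x*: carpentry 235/235 (tight); lumber 192/192 (tight).
The binding rows give the dual system: 1·y_carpentry + 4·y_lumber = 38 and 6·y_carpentry + 2·y_lumber = 30.
→ y_carpentry = 2 and y_lumber = 9.
Reduced cost of desks: c₃ − yᵀa₃ = 5 − (2·1 + 9·1) = 5 − 11 = -6.

-6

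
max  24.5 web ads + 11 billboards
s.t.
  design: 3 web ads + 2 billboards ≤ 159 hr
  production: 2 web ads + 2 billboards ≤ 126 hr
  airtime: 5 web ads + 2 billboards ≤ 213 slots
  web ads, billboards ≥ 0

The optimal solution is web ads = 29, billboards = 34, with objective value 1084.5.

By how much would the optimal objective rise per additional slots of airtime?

4.5

At the optimum: design uses 155 of 159 (slack = 4); production uses 126 of 126 (binding); airtime uses 213 of 213 (binding).
By complementary slackness, y = 0 for the non-binding constraint.
Dual feasibility on the basic columns requires 2·y_production + 5·y_airtime = 24.5, 2·y_production + 2·y_airtime = 11.
This yields shadow prices y_production = 1, y_airtime = 4.5.
Shadow price of airtime = 4.5.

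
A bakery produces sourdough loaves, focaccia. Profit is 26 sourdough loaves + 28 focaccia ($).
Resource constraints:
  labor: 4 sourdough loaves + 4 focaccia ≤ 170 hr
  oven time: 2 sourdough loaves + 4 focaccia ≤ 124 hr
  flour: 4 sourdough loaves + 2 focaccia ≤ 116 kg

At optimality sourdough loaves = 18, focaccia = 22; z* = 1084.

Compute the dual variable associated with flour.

At the optimum: labor uses 160 of 170 (slack = 10); oven time uses 124 of 124 (binding); flour uses 116 of 116 (binding).
Slack constraints have shadow price 0 (complementary slackness).
The binding rows give the dual system: 2·y_oven time + 4·y_flour = 26 and 4·y_oven time + 2·y_flour = 28.
→ y_oven time = 5 and y_flour = 4.
Shadow price of flour = 4.

4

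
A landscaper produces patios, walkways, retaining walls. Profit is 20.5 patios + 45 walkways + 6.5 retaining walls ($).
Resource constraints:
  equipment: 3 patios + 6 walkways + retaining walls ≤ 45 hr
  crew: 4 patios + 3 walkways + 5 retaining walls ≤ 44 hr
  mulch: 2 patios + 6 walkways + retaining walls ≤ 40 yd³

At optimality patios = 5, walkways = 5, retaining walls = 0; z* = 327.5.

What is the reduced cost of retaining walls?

-1

Check each constraint at x*: equipment 45/45 (tight); crew 35/44 (slack 9); mulch 40/40 (tight).
Since crew is not tight, its dual is 0.
The binding rows give the dual system: 3·y_equipment + 2·y_mulch = 20.5 and 6·y_equipment + 6·y_mulch = 45.
This yields shadow prices y_equipment = 5.5, y_mulch = 2.
Reduced cost of retaining walls: c₃ − yᵀa₃ = 6.5 − (5.5·1 + 2·1) = 6.5 − 7.5 = -1.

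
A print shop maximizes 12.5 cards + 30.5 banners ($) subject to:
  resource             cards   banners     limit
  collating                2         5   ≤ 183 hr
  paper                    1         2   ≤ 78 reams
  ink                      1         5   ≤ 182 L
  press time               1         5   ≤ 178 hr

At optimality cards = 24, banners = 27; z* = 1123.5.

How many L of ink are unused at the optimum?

23

ink used = 1·24 + 5·27 = 159; slack = 182 − 159 = 23.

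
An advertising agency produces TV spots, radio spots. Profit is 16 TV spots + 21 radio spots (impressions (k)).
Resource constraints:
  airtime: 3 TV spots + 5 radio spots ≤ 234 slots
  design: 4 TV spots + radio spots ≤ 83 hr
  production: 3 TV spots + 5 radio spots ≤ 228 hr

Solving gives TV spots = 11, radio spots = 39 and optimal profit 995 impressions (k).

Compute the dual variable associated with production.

Check each constraint at x*: airtime 228/234 (slack 6); design 83/83 (tight); production 228/228 (tight).
Slack constraints have shadow price 0 (complementary slackness).
Dual feasibility on the basic columns requires 4·y_design + 3·y_production = 16, 1·y_design + 5·y_production = 21.
This yields shadow prices y_design = 1, y_production = 4.
Shadow price of production = 4.

4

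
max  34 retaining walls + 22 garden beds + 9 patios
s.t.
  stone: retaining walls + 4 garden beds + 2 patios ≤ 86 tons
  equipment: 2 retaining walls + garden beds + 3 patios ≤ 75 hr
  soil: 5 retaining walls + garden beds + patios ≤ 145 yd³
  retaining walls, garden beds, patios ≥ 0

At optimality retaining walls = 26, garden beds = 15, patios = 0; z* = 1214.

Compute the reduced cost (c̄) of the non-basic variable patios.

-5

At the optimum: stone uses 86 of 86 (binding); equipment uses 67 of 75 (slack = 8); soil uses 145 of 145 (binding).
Since equipment is not tight, its dual is 0.
The binding rows give the dual system: 1·y_stone + 5·y_soil = 34 and 4·y_stone + 1·y_soil = 22.
→ y_stone = 4 and y_soil = 6.
Reduced cost of patios: c₃ − yᵀa₃ = 9 − (4·2 + 6·1) = 9 − 14 = -5.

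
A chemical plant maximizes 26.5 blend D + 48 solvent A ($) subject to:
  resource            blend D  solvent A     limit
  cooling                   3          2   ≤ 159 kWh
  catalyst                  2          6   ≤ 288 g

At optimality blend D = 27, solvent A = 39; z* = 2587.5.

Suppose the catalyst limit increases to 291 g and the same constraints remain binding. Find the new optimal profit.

Both cooling and catalyst are binding at x*.
The binding rows give the dual system: 3·y_cooling + 2·y_catalyst = 26.5 and 2·y_cooling + 6·y_catalyst = 48.
→ y_cooling = 4.5 and y_catalyst = 6.5.
Δz = y_catalyst·Δb = 6.5 × (3) = 19.5, so new z* = 2587.5 + 19.5 = 2607.

2607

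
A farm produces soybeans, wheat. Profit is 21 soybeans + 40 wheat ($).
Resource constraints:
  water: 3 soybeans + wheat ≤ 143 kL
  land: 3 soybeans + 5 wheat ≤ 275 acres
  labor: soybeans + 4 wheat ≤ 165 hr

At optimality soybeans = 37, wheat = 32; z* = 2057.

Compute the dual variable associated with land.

0

Check each constraint at x*: water 143/143 (tight); land 271/275 (slack 4); labor 165/165 (tight).
By complementary slackness, y = 0 for the non-binding constraint.
From A_Bᵀ y = c: 3·y_water + 1·y_labor = 21; 1·y_water + 4·y_labor = 40.
This yields shadow prices y_water = 4, y_labor = 9.
Shadow price of land = 0.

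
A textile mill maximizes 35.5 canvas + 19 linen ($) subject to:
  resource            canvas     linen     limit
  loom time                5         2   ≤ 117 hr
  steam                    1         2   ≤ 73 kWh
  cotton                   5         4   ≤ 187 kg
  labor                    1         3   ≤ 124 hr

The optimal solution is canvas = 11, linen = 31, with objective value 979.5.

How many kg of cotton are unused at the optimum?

8

cotton used = 5·11 + 4·31 = 179; slack = 187 − 179 = 8.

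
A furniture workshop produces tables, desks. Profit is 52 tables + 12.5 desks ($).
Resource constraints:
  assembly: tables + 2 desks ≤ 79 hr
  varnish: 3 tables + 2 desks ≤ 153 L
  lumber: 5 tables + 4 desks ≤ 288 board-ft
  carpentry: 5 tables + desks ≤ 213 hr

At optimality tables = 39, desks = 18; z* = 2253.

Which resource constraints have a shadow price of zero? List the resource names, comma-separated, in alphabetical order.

assembly, lumber

assembly: 75/79 (slack 4)
varnish: 153/153 (binding)
lumber: 267/288 (slack 21)
carpentry: 213/213 (binding)
By complementary slackness, a constraint with positive slack has shadow price 0 → assembly, lumber.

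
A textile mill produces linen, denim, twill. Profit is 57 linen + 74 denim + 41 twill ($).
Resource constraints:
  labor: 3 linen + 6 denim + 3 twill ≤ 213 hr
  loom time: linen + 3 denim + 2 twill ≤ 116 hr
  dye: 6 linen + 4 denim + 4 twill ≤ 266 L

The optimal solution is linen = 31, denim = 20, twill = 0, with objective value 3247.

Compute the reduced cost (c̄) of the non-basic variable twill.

-6

Binding: labor and dye. Non-binding: loom time (25 unused).
Slack constraints have shadow price 0 (complementary slackness).
Dual feasibility on the basic columns requires 3·y_labor + 6·y_dye = 57, 6·y_labor + 4·y_dye = 74.
Solving: y_labor = 9, y_dye = 5.
Reduced cost of twill: c₃ − yᵀa₃ = 41 − (9·3 + 5·4) = 41 − 47 = -6.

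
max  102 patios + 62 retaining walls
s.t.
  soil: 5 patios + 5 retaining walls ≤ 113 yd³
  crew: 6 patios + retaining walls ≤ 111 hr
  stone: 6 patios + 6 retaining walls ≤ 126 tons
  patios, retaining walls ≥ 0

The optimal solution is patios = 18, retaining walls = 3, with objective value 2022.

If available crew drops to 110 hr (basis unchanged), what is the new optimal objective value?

Check each constraint at x*: soil 105/113 (slack 8); crew 111/111 (tight); stone 126/126 (tight).
By complementary slackness, y = 0 for the non-binding constraint.
Dual feasibility on the basic columns requires 6·y_crew + 6·y_stone = 102, 1·y_crew + 6·y_stone = 62.
Solving: y_crew = 8, y_stone = 9.
Δz = y_crew·Δb = 8 × (-1) = -8, so new z* = 2022 − 8 = 2014.

2014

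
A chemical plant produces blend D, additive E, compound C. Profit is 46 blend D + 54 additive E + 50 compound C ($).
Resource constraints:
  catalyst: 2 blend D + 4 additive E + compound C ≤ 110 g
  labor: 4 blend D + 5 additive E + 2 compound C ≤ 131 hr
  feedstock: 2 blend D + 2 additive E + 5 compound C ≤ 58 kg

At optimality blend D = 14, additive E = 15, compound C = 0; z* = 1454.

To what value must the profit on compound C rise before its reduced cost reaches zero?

Binding: labor and feedstock. Non-binding: catalyst (22 unused).
Since catalyst is not tight, its dual is 0.
The binding rows give the dual system: 4·y_labor + 2·y_feedstock = 46 and 5·y_labor + 2·y_feedstock = 54.
Solving: y_labor = 8, y_feedstock = 7.
compound C enters the basis when its profit ≥ yᵀa₃ = 8·2 + 7·5 = 51.

51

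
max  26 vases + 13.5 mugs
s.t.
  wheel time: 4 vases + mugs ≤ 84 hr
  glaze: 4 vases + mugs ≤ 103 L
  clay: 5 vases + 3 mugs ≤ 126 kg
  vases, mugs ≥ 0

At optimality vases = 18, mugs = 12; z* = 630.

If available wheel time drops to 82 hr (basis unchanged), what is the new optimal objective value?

627

At the optimum: wheel time uses 84 of 84 (binding); glaze uses 84 of 103 (slack = 19); clay uses 126 of 126 (binding).
By complementary slackness, y = 0 for the non-binding constraint.
The binding rows give the dual system: 4·y_wheel time + 5·y_clay = 26 and 1·y_wheel time + 3·y_clay = 13.5.
This yields shadow prices y_wheel time = 1.5, y_clay = 4.
Δz = y_wheel time·Δb = 1.5 × (-2) = -3, so new z* = 630 − 3 = 627.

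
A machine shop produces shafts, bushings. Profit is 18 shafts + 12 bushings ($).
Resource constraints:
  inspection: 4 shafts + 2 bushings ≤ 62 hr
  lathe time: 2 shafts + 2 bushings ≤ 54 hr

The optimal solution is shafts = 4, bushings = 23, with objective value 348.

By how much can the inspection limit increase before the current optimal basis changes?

46

Binding constraints: inspection, lathe time. The basis is B = [[4,2],[2,2]] with det 4.
Per unit increase in inspection, x* moves by d = (0.5, -0.5).
The basis stays optimal until bushings reaches 0; allowable increase = 46 hr.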